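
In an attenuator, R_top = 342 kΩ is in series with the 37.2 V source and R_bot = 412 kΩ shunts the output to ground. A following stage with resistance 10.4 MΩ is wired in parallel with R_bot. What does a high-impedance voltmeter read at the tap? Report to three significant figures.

The load sits in parallel with R_bot: R_bot‖R_L = (412 × 10400) / (412 + 10400) = 396.3 kΩ.
V_out = 37.2 × 396.3 / (342 + 396.3) = 37.2 × 396.3/738.3 = 20.0 V.

V_out ≈ 20.0 V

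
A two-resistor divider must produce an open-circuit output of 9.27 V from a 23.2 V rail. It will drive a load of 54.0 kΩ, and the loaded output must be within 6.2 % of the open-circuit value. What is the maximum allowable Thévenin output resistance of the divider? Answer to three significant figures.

R_th ≤ 3.57 kΩ

Loading drop = R_th/(R_th + R_L) ≤ 0.0620, so R_th ≤ R_L · ε/(1−ε) = 54.0 kΩ × 0.0620/0.9380 = 3.57 kΩ.
(Any R1, R2 with R2/(R1+R2) = 0.400 and R1‖R2 ≤ 3.57 kΩ will meet the spec.)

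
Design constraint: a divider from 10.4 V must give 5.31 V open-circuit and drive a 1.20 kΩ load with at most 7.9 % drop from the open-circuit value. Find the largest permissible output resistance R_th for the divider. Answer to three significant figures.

Loading drop = R_th/(R_th + R_L) ≤ 0.0790, so R_th ≤ R_L · ε/(1−ε) = 1.20 kΩ × 0.0790/0.9210 = 103 Ω.
(Any R1, R2 with R2/(R1+R2) = 0.511 and R1‖R2 ≤ 103 Ω will meet the spec.)

R_th ≤ 103 Ω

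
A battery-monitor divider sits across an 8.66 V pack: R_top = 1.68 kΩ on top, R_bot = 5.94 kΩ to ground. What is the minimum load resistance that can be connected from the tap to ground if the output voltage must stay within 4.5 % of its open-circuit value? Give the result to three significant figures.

R_L(min) ≈ 27.8 kΩ

Output resistance R_th = R_top‖R_bot = (1.68 × 5.94)/7.620 = 1.310 kΩ.
The fractional drop is R_th/(R_th + R_L); requiring this ≤ 0.0450 gives R_L ≥ R_th(1/0.0450 − 1) = 1.310 × 21.22 = 27.8 kΩ.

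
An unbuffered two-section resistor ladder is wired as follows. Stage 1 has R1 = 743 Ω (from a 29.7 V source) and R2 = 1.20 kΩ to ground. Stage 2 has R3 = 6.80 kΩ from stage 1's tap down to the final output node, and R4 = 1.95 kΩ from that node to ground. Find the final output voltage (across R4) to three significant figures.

Stage 2 presents R3+R4 = 8750 Ω as a load on stage 1's tap.
Stage 1's lower leg becomes R2‖(R3+R4) = 1055 Ω, so V_mid = 29.7 × 1055/1798 = 17.43 V.
Stage 2 is itself unloaded: V_out = V_mid × R4/(R3+R4) = 17.43 × 1950/8750 = 3.88 V.

V_out ≈ 3.88 V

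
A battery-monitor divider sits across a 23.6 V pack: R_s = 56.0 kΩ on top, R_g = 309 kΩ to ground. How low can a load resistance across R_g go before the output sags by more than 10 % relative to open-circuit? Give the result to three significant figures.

Output resistance R_th = R_s‖R_g = (56.0 × 309)/365.0 = 47.41 kΩ.
The fractional drop is R_th/(R_th + R_L); requiring this ≤ 0.100 gives R_L ≥ R_th(1/0.100 − 1) = 47.41 × 9.000 = 427 kΩ.

R_L(min) ≈ 427 kΩ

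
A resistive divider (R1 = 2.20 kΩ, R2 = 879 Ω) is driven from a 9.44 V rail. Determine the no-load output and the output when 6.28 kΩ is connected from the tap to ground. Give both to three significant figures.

Unloaded: 2.69 V; loaded: 2.45 V

Open-circuit: V = 9.44 × 879/(2200 + 879) = 2.69 V.
With the load, R2 becomes R2‖R_L = 771.1 Ω, so V = 9.44 × 771.1/2971 = 2.45 V.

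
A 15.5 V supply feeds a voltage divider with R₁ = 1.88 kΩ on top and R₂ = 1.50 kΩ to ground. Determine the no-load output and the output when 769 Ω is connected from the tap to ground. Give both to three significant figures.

Open-circuit: V = 15.5 × 1500/(1880 + 1500) = 6.88 V.
With the load, R₂ becomes R₂‖R_L = 508.4 Ω, so V = 15.5 × 508.4/2388 = 3.30 V.

Unloaded: 6.88 V; loaded: 3.30 V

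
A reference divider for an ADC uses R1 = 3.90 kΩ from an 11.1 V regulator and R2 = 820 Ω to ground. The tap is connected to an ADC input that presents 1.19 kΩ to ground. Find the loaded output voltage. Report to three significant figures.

The load sits in parallel with R2: R2‖R_L = (820 × 1190) / (820 + 1190) = 485.5 Ω.
V_out = 11.1 × 485.5 / (3900 + 485.5) = 11.1 × 485.5/4385 = 1.23 V.

V_out ≈ 1.23 V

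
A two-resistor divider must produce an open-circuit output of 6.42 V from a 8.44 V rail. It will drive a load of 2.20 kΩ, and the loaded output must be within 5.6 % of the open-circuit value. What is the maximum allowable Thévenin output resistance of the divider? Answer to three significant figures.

R_th ≤ 131 Ω

Loading drop = R_th/(R_th + R_L) ≤ 0.0560, so R_th ≤ R_L · ε/(1−ε) = 2.20 kΩ × 0.0560/0.9440 = 131 Ω.
(Any R1, R2 with R2/(R1+R2) = 0.761 and R1‖R2 ≤ 131 Ω will meet the spec.)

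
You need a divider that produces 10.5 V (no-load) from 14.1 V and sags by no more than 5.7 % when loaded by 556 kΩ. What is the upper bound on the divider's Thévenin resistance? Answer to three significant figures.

R_th ≤ 33.6 kΩ

Loading drop = R_th/(R_th + R_L) ≤ 0.0570, so R_th ≤ R_L · ε/(1−ε) = 556 kΩ × 0.0570/0.9430 = 33.6 kΩ.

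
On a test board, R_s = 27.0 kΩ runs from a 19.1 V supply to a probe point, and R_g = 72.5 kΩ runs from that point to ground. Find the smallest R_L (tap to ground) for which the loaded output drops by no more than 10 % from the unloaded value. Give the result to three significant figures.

R_L(min) ≈ 177 kΩ

Output resistance R_th = R_s‖R_g = (27.0 × 72.5)/99.50 = 19.67 kΩ.
The fractional drop is R_th/(R_th + R_L); requiring this ≤ 0.100 gives R_L ≥ R_th(1/0.100 − 1) = 19.67 × 9.000 = 177 kΩ.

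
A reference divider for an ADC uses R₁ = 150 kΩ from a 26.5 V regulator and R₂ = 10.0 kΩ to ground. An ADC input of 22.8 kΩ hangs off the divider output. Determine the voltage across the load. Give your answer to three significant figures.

V_out ≈ 1.17 V

The load sits in parallel with R₂: R₂‖R_L = (10.0 × 22.8) / (10.0 + 22.8) = 6.951 kΩ.
V_out = 26.5 × 6.951 / (150 + 6.951) = 26.5 × 6.951/157.0 = 1.17 V.
(Unloaded it would have been 1.66 V.)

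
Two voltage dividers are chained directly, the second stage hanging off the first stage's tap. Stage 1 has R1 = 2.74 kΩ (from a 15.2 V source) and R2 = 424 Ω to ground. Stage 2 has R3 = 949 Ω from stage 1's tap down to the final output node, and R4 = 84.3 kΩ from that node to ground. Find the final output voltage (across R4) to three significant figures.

Stage 2 presents R3+R4 = 85250 Ω as a load on stage 1's tap.
Stage 1's lower leg becomes R2‖(R3+R4) = 421.9 Ω, so V_mid = 15.2 × 421.9/3162 = 2.028 V.
Stage 2 is itself unloaded: V_out = V_mid × R4/(R3+R4) = 2.028 × 84300/85250 = 2.01 V.

V_out ≈ 2.01 V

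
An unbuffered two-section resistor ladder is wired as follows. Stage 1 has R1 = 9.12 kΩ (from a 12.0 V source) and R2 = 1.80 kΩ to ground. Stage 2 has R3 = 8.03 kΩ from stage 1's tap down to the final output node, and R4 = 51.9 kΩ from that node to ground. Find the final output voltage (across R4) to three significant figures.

Stage 2 presents R3+R4 = 59.93 kΩ as a load on stage 1's tap.
Stage 1's lower leg becomes R2‖(R3+R4) = 1.748 kΩ, so V_mid = 12.0 × 1.748/10.87 = 1.930 V.
Stage 2 is itself unloaded: V_out = V_mid × R4/(R3+R4) = 1.930 × 51.9/59.93 = 1.67 V.

V_out ≈ 1.67 V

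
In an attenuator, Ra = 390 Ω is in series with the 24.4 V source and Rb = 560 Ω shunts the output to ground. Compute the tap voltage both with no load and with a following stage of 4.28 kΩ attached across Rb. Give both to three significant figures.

Unloaded: 14.4 V; loaded: 13.6 V

Open-circuit: V = 24.4 × 560/(390 + 560) = 14.4 V.
With the load, Rb becomes Rb‖R_L = 495.2 Ω, so V = 24.4 × 495.2/885.2 = 13.6 V.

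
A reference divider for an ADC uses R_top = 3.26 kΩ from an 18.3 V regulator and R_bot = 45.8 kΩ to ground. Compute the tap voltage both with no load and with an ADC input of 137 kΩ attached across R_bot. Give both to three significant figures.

Open-circuit: V = 18.3 × 45.8/(3.26 + 45.8) = 17.1 V.
With the load, R_bot becomes R_bot‖R_L = 34.32 kΩ, so V = 18.3 × 34.32/37.58 = 16.7 V.

Unloaded: 17.1 V; loaded: 16.7 V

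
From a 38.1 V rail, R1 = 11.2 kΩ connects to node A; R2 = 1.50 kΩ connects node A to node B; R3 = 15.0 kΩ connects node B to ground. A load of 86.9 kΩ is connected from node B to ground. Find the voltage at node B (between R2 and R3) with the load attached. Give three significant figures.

V ≈ 19.1 V

At node B, R3 is in parallel with the load: R3‖R_L = 12.79 kΩ.
Below node A the resistance is R2 + (R3‖R_L) = 14.29 kΩ, so V_A = 38.1 × 14.29/25.49 = 21.36 V.
Then V_B = V_A × (R3‖R_L)/(R2 + R3‖R_L) = 21.36 × 12.79/14.29 = 19.1 V.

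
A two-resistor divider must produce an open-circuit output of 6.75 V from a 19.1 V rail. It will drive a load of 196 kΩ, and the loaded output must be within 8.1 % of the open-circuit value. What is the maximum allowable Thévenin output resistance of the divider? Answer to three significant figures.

R_th ≤ 17.3 kΩ

Loading drop = R_th/(R_th + R_L) ≤ 0.0810, so R_th ≤ R_L · ε/(1−ε) = 196 kΩ × 0.0810/0.9190 = 17.3 kΩ.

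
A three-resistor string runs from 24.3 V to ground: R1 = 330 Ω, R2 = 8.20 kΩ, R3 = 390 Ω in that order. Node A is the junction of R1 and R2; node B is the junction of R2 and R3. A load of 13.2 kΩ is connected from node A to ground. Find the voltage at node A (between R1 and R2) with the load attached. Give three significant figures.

V ≈ 22.9 V

Below node A the series string R2+R3 = 8590 Ω sits in parallel with the 13200 Ω load: 5204 Ω.
V_A = 24.3 × 5204/(330 + 5204) = 22.9 V.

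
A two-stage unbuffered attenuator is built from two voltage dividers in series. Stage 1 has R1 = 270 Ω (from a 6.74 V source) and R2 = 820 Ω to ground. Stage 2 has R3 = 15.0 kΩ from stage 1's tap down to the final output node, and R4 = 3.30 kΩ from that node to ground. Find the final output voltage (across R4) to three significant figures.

Stage 2 presents R3+R4 = 18300 Ω as a load on stage 1's tap.
Stage 1's lower leg becomes R2‖(R3+R4) = 784.8 Ω, so V_mid = 6.74 × 784.8/1055 = 5.015 V.
Stage 2 is itself unloaded: V_out = V_mid × R4/(R3+R4) = 5.015 × 3300/18300 = 0.904 V.

V_out ≈ 0.904 V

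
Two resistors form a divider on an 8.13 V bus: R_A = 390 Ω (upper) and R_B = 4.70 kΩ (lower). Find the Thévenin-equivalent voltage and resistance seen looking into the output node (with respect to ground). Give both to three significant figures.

V_th = 7.51 V, R_th = 360 Ω

V_th is the open-circuit tap voltage: 8.13 × 4700/(390 + 4700) = 7.51 V.
With the supply zeroed, R_A and R_B appear in parallel from the tap: R_th = R_A‖R_B = (390 × 4700)/5090 = 360 Ω.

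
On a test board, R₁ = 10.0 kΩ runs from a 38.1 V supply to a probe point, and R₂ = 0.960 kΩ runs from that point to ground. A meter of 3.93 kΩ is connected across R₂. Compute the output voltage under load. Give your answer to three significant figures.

The load sits in parallel with R₂: R₂‖R_L = (960 × 3930) / (960 + 3930) = 771.5 Ω.
V_out = 38.1 × 771.5 / (10000 + 771.5) = 38.1 × 771.5/10770 = 2.73 V.

V_out ≈ 2.73 V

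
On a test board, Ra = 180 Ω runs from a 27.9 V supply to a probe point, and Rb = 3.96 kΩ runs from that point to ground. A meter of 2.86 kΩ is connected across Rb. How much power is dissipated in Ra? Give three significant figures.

Total resistance from the source is Ra + (Rb‖R_L) = 1841 Ω, so I = 27.9/1841 Ω = 15.16 mA.
P = I²·Ra = (15.16 mA)² × 180 Ω = 41.4 mW.

P ≈ 41.4 mW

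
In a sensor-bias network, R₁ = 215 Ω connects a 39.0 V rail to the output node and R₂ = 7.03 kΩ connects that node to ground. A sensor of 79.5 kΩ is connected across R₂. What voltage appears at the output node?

V_out ≈ 37.7 V

The load sits in parallel with R₂: R₂‖R_L = (7030 × 79500) / (7030 + 79500) = 6459 Ω.
V_out = 39.0 × 6459 / (215 + 6459) = 39.0 × 6459/6674 = 37.7 V.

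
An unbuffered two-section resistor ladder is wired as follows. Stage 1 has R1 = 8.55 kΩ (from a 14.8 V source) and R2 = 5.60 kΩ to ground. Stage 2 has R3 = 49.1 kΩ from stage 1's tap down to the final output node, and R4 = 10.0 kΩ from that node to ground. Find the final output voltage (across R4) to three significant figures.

Stage 2 presents R3+R4 = 59.10 kΩ as a load on stage 1's tap.
Stage 1's lower leg becomes R2‖(R3+R4) = 5.115 kΩ, so V_mid = 14.8 × 5.115/13.67 = 5.540 V.
Stage 2 is itself unloaded: V_out = V_mid × R4/(R3+R4) = 5.540 × 10.0/59.10 = 0.937 V.

V_out ≈ 0.937 V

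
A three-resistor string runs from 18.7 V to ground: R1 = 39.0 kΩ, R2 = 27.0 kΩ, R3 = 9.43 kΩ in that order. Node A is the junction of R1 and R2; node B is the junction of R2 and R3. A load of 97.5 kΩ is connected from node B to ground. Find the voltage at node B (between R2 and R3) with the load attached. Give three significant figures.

At node B, R3 is in parallel with the load: R3‖R_L = 8.598 kΩ.
Below node A the resistance is R2 + (R3‖R_L) = 35.60 kΩ, so V_A = 18.7 × 35.60/74.60 = 8.924 V.
Then V_B = V_A × (R3‖R_L)/(R2 + R3‖R_L) = 8.924 × 8.598/35.60 = 2.16 V.

V ≈ 2.16 V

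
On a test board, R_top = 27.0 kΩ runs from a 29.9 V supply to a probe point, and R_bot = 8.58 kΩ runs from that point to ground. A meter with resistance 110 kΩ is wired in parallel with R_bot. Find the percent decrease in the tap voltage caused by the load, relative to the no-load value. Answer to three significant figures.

5.59 %

The divider's output (Thévenin) resistance is R_top‖R_bot = 6.511 kΩ.
Fractional drop under load = R_th/(R_th + R_L) = 6.511 / (6.511 + 110) = 0.05588.
So the output falls by 5.59 %.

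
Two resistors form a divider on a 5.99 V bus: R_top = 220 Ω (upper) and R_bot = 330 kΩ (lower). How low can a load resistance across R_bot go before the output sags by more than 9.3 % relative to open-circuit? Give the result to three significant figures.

Output resistance R_th = R_top‖R_bot = (220 × 330000)/330200 = 219.9 Ω.
The fractional drop is R_th/(R_th + R_L); requiring this ≤ 0.0930 gives R_L ≥ R_th(1/0.0930 − 1) = 219.9 × 9.753 = 2.14 kΩ.

R_L(min) ≈ 2.14 kΩ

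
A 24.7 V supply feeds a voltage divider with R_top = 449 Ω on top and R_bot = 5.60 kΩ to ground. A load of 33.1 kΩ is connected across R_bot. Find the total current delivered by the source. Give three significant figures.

I ≈ 4.71 mA

R_bot‖R_L = 4790 Ω, so the source sees R_top + R_bot‖R_L = 5239 Ω.
I = 24.7 V / 5239 Ω = 4.71 mA.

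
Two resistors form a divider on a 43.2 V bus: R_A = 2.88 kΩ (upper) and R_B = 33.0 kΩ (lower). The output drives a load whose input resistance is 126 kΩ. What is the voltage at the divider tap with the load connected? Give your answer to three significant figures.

V_out ≈ 38.9 V

The load sits in parallel with R_B: R_B‖R_L = (33.0 × 126) / (33.0 + 126) = 26.15 kΩ.
V_out = 43.2 × 26.15 / (2.88 + 26.15) = 43.2 × 26.15/29.03 = 38.9 V.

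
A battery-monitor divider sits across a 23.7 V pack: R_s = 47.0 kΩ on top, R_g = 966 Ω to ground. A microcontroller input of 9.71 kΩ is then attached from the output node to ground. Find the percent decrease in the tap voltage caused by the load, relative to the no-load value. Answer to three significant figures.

8.88 %

Unloaded V = 23.7 × 966/47970 = 0.47730 V.
Loaded: R_g‖R_L = 878.6 Ω, giving V = 23.7 × 878.6/47880 = 0.43491 V.
Drop = (0.47730 − 0.43491) / 0.47730 = 8.88 %.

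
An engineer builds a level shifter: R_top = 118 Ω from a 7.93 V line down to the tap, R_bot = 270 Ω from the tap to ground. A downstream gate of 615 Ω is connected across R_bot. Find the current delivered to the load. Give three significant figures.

I_L ≈ 7.92 mA

R_bot‖R_L = 187.6 Ω; V_out = 7.93 × 187.6/305.6 = 4.868 V.
I_L = V_out / R_L = 4.868 / 615 Ω = 7.92 mA.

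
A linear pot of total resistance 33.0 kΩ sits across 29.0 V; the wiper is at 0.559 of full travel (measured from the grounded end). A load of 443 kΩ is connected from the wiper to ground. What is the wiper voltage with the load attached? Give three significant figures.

The wiper splits the pot into (1−α)R = 14.55 kΩ above and αR = 18.45 kΩ below.
Lower section ‖ load = 17.71 kΩ.
V_wiper = 29.0 × 17.71/(14.55 + 17.71) = 15.9 V.

V ≈ 15.9 V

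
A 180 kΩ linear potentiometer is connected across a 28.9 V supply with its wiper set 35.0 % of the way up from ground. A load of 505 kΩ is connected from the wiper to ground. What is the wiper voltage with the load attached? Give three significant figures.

V ≈ 9.36 V

The wiper splits the pot into (1−α)R = 117.0 kΩ above and αR = 63.00 kΩ below.
Lower section ‖ load = 56.01 kΩ.
V_wiper = 28.9 × 56.01/(117.0 + 56.01) = 9.36 V.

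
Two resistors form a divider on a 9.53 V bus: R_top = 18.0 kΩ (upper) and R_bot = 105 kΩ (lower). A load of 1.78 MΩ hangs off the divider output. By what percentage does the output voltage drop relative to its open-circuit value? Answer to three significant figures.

The divider's output (Thévenin) resistance is R_top‖R_bot = 15.37 kΩ.
Fractional drop under load = R_th/(R_th + R_L) = 15.37 / (15.37 + 1780) = 0.008559.
So the output falls by 0.856 %.

0.856 %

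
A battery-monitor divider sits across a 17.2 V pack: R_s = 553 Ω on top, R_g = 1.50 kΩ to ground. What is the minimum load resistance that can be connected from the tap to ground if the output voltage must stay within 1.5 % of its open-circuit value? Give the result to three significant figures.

Output resistance R_th = R_s‖R_g = (553 × 1500)/2053 = 404.0 Ω.
The fractional drop is R_th/(R_th + R_L); requiring this ≤ 0.0150 gives R_L ≥ R_th(1/0.0150 − 1) = 404.0 × 65.67 = 26.5 kΩ.

R_L(min) ≈ 26.5 kΩ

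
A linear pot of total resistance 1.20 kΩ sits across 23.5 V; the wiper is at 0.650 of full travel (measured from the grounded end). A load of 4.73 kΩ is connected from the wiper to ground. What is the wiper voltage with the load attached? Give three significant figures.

V ≈ 14.4 V

The wiper splits the pot into (1−α)R = 420.0 Ω above and αR = 780.0 Ω below.
Lower section ‖ load = 669.6 Ω.
V_wiper = 23.5 × 669.6/(420.0 + 669.6) = 14.4 V.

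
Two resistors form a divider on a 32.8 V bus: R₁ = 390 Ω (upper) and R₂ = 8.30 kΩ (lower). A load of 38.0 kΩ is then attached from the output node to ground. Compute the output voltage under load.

V_out ≈ 31.0 V

The load sits in parallel with R₂: R₂‖R_L = (8300 × 38000) / (8300 + 38000) = 6812 Ω.
V_out = 32.8 × 6812 / (390 + 6812) = 32.8 × 6812/7202 = 31.0 V.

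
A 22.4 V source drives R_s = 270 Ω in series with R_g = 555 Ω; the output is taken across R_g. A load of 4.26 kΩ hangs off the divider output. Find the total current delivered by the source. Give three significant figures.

R_g‖R_L = 491.0 Ω, so the source sees R_s + R_g‖R_L = 761.0 Ω.
I = 22.4 V / 761.0 Ω = 29.4 mA.

I ≈ 29.4 mA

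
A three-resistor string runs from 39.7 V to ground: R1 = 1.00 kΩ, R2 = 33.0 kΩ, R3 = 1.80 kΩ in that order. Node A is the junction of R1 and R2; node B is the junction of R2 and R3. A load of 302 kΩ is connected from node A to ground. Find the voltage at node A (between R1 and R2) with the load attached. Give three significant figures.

Below node A the series string R2+R3 = 34.80 kΩ sits in parallel with the 302 kΩ load: 31.20 kΩ.
V_A = 39.7 × 31.20/(1.00 + 31.20) = 38.5 V.

V ≈ 38.5 V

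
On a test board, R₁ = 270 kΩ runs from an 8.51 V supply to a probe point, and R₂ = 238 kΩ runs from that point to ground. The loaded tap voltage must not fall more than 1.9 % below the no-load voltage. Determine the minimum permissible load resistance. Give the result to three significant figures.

R_L(min) ≈ 6.53 MΩ

Output resistance R_th = R₁‖R₂ = (270 × 238)/508.0 = 126.5 kΩ.
The fractional drop is R_th/(R_th + R_L); requiring this ≤ 0.0190 gives R_L ≥ R_th(1/0.0190 − 1) = 126.5 × 51.63 = 6.53 MΩ.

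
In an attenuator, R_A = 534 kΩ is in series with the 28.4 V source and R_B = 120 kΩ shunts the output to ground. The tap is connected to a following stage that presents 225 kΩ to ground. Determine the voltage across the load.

The load sits in parallel with R_B: R_B‖R_L = (120 × 225) / (120 + 225) = 78.26 kΩ.
V_out = 28.4 × 78.26 / (534 + 78.26) = 28.4 × 78.26/612.3 = 3.63 V.
(Unloaded it would have been 5.21 V.)

V_out ≈ 3.63 V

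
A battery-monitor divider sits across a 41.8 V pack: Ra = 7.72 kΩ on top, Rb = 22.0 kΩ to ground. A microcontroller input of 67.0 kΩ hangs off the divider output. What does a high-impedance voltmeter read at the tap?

V_out ≈ 28.5 V

The load sits in parallel with Rb: Rb‖R_L = (22.0 × 67.0) / (22.0 + 67.0) = 16.56 kΩ.
V_out = 41.8 × 16.56 / (7.72 + 16.56) = 41.8 × 16.56/24.28 = 28.5 V.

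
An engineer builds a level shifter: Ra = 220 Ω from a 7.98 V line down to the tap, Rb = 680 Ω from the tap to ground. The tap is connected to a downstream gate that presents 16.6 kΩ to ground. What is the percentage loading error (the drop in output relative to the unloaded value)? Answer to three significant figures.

The divider's output (Thévenin) resistance is Ra‖Rb = 166.2 Ω.
Fractional drop under load = R_th/(R_th + R_L) = 166.2 / (166.2 + 16600) = 0.009914.
So the output falls by 0.991 %.

0.991 %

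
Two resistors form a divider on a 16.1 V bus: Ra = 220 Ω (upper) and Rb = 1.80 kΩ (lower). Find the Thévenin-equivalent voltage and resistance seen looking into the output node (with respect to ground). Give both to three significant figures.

V_th is the open-circuit tap voltage: 16.1 × 1800/(220 + 1800) = 14.3 V.
With the supply zeroed, Ra and Rb appear in parallel from the tap: R_th = Ra‖Rb = (220 × 1800)/2020 = 196 Ω.

V_th = 14.3 V, R_th = 196 Ω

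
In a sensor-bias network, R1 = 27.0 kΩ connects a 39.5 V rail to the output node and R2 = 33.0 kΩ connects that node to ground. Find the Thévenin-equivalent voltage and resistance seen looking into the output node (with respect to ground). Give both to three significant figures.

V_th is the open-circuit tap voltage: 39.5 × 33.0/(27.0 + 33.0) = 21.7 V.
With the supply zeroed, R1 and R2 appear in parallel from the tap: R_th = R1‖R2 = (27.0 × 33.0)/60.00 = 14.8 kΩ.

V_th = 21.7 V, R_th = 14.8 kΩ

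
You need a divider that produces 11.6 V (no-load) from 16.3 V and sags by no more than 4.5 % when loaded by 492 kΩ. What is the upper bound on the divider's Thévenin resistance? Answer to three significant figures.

Loading drop = R_th/(R_th + R_L) ≤ 0.0450, so R_th ≤ R_L · ε/(1−ε) = 492 kΩ × 0.0450/0.9550 = 23.2 kΩ.
(Any R1, R2 with R2/(R1+R2) = 0.712 and R1‖R2 ≤ 23.2 kΩ will meet the spec.)

R_th ≤ 23.2 kΩ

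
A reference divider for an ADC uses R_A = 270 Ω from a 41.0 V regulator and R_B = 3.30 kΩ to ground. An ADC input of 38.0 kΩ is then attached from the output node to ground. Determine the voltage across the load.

V_out ≈ 37.7 V

The load sits in parallel with R_B: R_B‖R_L = (3300 × 38000) / (3300 + 38000) = 3036 Ω.
V_out = 41.0 × 3036 / (270 + 3036) = 41.0 × 3036/3306 = 37.7 V.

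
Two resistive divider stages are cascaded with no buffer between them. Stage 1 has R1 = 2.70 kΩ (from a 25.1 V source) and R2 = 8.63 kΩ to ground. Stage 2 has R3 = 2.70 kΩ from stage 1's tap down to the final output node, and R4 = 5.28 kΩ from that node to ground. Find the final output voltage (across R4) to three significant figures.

V_out ≈ 10.1 V

Stage 2 presents R3+R4 = 7.980 kΩ as a load on stage 1's tap.
Stage 1's lower leg becomes R2‖(R3+R4) = 4.146 kΩ, so V_mid = 25.1 × 4.146/6.846 = 15.20 V.
Stage 2 is itself unloaded: V_out = V_mid × R4/(R3+R4) = 15.20 × 5.28/7.980 = 10.1 V.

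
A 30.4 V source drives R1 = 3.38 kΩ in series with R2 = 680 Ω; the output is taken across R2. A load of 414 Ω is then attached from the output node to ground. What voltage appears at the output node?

V_out ≈ 2.15 V

The load sits in parallel with R2: R2‖R_L = (680 × 414) / (680 + 414) = 257.3 Ω.
V_out = 30.4 × 257.3 / (3380 + 257.3) = 30.4 × 257.3/3637 = 2.15 V.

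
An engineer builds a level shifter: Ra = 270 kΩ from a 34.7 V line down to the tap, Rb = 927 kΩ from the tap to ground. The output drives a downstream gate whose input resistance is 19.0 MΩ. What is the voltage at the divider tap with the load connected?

V_out ≈ 26.6 V

The load sits in parallel with Rb: Rb‖R_L = (927 × 19000) / (927 + 19000) = 883.9 kΩ.
V_out = 34.7 × 883.9 / (270 + 883.9) = 34.7 × 883.9/1154 = 26.6 V.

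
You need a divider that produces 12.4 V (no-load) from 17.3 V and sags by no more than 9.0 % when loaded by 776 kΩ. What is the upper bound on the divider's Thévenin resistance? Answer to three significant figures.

R_th ≤ 76.7 kΩ

Loading drop = R_th/(R_th + R_L) ≤ 0.0900, so R_th ≤ R_L · ε/(1−ε) = 776 kΩ × 0.0900/0.9100 = 76.7 kΩ.
(Any R1, R2 with R2/(R1+R2) = 0.717 and R1‖R2 ≤ 76.7 kΩ will meet the spec.)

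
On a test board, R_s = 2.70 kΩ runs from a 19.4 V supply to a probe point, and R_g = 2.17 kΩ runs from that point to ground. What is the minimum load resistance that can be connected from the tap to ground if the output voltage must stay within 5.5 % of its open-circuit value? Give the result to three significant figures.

Output resistance R_th = R_s‖R_g = (2.70 × 2.17)/4.870 = 1.203 kΩ.
The fractional drop is R_th/(R_th + R_L); requiring this ≤ 0.0550 gives R_L ≥ R_th(1/0.0550 − 1) = 1.203 × 17.18 = 20.7 kΩ.

R_L(min) ≈ 20.7 kΩ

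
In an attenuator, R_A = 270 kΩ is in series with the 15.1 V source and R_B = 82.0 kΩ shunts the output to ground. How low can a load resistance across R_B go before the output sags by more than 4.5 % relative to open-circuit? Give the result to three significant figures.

Output resistance R_th = R_A‖R_B = (270 × 82.0)/352.0 = 62.90 kΩ.
The fractional drop is R_th/(R_th + R_L); requiring this ≤ 0.0450 gives R_L ≥ R_th(1/0.0450 − 1) = 62.90 × 21.22 = 1.33 MΩ.

R_L(min) ≈ 1.33 MΩ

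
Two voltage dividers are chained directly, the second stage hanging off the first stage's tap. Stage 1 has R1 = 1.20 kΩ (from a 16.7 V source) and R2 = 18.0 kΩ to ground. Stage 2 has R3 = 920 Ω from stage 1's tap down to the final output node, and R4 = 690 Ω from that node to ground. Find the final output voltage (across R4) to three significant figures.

V_out ≈ 3.95 V

Stage 2 presents R3+R4 = 1610 Ω as a load on stage 1's tap.
Stage 1's lower leg becomes R2‖(R3+R4) = 1478 Ω, so V_mid = 16.7 × 1478/2678 = 9.216 V.
Stage 2 is itself unloaded: V_out = V_mid × R4/(R3+R4) = 9.216 × 690/1610 = 3.95 V.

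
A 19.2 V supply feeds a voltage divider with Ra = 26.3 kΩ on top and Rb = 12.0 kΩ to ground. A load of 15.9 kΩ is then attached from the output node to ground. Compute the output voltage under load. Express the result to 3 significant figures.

The load sits in parallel with Rb: Rb‖R_L = (12.0 × 15.9) / (12.0 + 15.9) = 6.839 kΩ.
V_out = 19.2 × 6.839 / (26.3 + 6.839) = 19.2 × 6.839/33.14 = 3.96 V.

V_out ≈ 3.96 V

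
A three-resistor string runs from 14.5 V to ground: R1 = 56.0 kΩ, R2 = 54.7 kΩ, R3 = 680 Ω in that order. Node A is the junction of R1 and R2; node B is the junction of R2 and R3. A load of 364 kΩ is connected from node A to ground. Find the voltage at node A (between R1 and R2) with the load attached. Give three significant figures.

Below node A the series string R2+R3 = 55380 Ω sits in parallel with the 364000 Ω load: 48070 Ω.
V_A = 14.5 × 48070/(56000 + 48070) = 6.70 V.

V ≈ 6.70 V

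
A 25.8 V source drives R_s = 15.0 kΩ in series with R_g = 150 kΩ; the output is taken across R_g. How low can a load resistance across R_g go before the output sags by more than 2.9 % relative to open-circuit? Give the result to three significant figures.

R_L(min) ≈ 457 kΩ

Output resistance R_th = R_s‖R_g = (15.0 × 150)/165.0 = 13.64 kΩ.
The fractional drop is R_th/(R_th + R_L); requiring this ≤ 0.0290 gives R_L ≥ R_th(1/0.0290 − 1) = 13.64 × 33.48 = 457 kΩ.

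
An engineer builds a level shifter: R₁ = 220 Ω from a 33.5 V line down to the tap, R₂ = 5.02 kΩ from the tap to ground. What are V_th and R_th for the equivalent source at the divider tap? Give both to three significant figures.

V_th is the open-circuit tap voltage: 33.5 × 5020/(220 + 5020) = 32.1 V.
With the supply zeroed, R₁ and R₂ appear in parallel from the tap: R_th = R₁‖R₂ = (220 × 5020)/5240 = 211 Ω.

V_th = 32.1 V, R_th = 211 Ω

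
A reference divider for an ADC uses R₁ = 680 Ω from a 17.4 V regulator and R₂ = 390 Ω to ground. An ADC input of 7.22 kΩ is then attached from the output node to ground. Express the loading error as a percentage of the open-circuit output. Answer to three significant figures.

3.32 %

The divider's output (Thévenin) resistance is R₁‖R₂ = 247.9 Ω.
Fractional drop under load = R_th/(R_th + R_L) = 247.9 / (247.9 + 7220) = 0.03319.
So the output falls by 3.32 %.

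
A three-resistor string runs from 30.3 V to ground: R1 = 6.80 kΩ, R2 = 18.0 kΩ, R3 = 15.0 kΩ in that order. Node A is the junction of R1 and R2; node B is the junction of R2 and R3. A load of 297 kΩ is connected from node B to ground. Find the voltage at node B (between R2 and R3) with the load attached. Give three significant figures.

At node B, R3 is in parallel with the load: R3‖R_L = 14.28 kΩ.
Below node A the resistance is R2 + (R3‖R_L) = 32.28 kΩ, so V_A = 30.3 × 32.28/39.08 = 25.03 V.
Then V_B = V_A × (R3‖R_L)/(R2 + R3‖R_L) = 25.03 × 14.28/32.28 = 11.1 V.

V ≈ 11.1 V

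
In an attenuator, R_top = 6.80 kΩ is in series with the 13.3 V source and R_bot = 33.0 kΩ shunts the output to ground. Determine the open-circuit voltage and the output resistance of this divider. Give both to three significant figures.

V_th is the open-circuit tap voltage: 13.3 × 33.0/(6.80 + 33.0) = 11.0 V.
With the supply zeroed, R_top and R_bot appear in parallel from the tap: R_th = R_top‖R_bot = (6.80 × 33.0)/39.80 = 5.64 kΩ.

V_th = 11.0 V, R_th = 5.64 kΩ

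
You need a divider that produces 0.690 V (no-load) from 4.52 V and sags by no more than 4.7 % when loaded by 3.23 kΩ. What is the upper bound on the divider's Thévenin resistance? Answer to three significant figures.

R_th ≤ 159 Ω

Loading drop = R_th/(R_th + R_L) ≤ 0.0470, so R_th ≤ R_L · ε/(1−ε) = 3.23 kΩ × 0.0470/0.9530 = 159 Ω.
(Any R1, R2 with R2/(R1+R2) = 0.153 and R1‖R2 ≤ 159 Ω will meet the spec.)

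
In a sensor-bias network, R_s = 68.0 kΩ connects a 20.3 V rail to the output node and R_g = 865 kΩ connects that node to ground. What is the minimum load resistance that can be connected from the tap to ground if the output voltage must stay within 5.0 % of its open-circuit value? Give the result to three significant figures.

R_L(min) ≈ 1.20 MΩ

Output resistance R_th = R_s‖R_g = (68.0 × 865)/933.0 = 63.04 kΩ.
The fractional drop is R_th/(R_th + R_L); requiring this ≤ 0.0500 gives R_L ≥ R_th(1/0.0500 − 1) = 63.04 × 19.00 = 1.20 MΩ.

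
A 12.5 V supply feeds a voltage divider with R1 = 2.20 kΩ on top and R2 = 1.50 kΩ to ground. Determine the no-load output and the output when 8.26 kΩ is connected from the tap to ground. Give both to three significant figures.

Unloaded: 5.07 V; loaded: 4.57 V

Open-circuit: V = 12.5 × 1.50/(2.20 + 1.50) = 5.07 V.
With the load, R2 becomes R2‖R_L = 1.269 kΩ, so V = 12.5 × 1.269/3.469 = 4.57 V.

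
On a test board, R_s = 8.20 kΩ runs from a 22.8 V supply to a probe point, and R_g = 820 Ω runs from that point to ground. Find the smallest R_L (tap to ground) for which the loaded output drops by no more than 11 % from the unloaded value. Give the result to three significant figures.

Output resistance R_th = R_s‖R_g = (8200 × 820)/9020 = 745.5 Ω.
The fractional drop is R_th/(R_th + R_L); requiring this ≤ 0.110 gives R_L ≥ R_th(1/0.110 − 1) = 745.5 × 8.091 = 6.03 kΩ.

R_L(min) ≈ 6.03 kΩ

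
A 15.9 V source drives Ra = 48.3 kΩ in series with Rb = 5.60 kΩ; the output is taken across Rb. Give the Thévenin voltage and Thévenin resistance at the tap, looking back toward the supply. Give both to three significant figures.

V_th is the open-circuit tap voltage: 15.9 × 5.60/(48.3 + 5.60) = 1.65 V.
With the supply zeroed, Ra and Rb appear in parallel from the tap: R_th = Ra‖Rb = (48.3 × 5.60)/53.90 = 5.02 kΩ.

V_th = 1.65 V, R_th = 5.02 kΩ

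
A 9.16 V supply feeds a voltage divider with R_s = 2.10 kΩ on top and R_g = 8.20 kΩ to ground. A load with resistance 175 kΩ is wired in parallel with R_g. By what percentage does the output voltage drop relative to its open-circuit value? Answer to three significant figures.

0.946 %

The divider's output (Thévenin) resistance is R_s‖R_g = 1.672 kΩ.
Fractional drop under load = R_th/(R_th + R_L) = 1.672 / (1.672 + 175) = 0.009463.
So the output falls by 0.946 %.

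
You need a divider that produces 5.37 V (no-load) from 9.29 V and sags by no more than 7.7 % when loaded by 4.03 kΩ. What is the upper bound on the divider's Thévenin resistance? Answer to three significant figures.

Loading drop = R_th/(R_th + R_L) ≤ 0.0770, so R_th ≤ R_L · ε/(1−ε) = 4.03 kΩ × 0.0770/0.9230 = 336 Ω.
(Any R1, R2 with R2/(R1+R2) = 0.578 and R1‖R2 ≤ 336 Ω will meet the spec.)

R_th ≤ 336 Ω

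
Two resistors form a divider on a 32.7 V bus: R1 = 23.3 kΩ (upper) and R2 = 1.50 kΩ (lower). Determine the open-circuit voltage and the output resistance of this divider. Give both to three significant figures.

V_th is the open-circuit tap voltage: 32.7 × 1.50/(23.3 + 1.50) = 1.98 V.
With the supply zeroed, R1 and R2 appear in parallel from the tap: R_th = R1‖R2 = (23.3 × 1.50)/24.80 = 1.41 kΩ.

V_th = 1.98 V, R_th = 1.41 kΩ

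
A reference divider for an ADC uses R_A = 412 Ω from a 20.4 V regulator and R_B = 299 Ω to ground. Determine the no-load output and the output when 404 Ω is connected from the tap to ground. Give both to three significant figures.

Unloaded: 8.58 V; loaded: 6.00 V

Open-circuit: V = 20.4 × 299/(412 + 299) = 8.58 V.
With the load, R_B becomes R_B‖R_L = 171.8 Ω, so V = 20.4 × 171.8/583.8 = 6.00 V.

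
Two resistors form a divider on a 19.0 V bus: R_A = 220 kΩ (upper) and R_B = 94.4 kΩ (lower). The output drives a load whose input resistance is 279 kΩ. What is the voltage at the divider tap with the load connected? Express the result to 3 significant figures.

V_out ≈ 4.61 V

The load sits in parallel with R_B: R_B‖R_L = (94.4 × 279) / (94.4 + 279) = 70.53 kΩ.
V_out = 19.0 × 70.53 / (220 + 70.53) = 19.0 × 70.53/290.5 = 4.61 V.
(Unloaded it would have been 5.70 V.)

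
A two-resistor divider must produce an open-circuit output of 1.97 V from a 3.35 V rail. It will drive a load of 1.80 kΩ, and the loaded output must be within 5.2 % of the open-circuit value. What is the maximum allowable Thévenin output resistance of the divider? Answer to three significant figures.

R_th ≤ 98.7 Ω

Loading drop = R_th/(R_th + R_L) ≤ 0.0520, so R_th ≤ R_L · ε/(1−ε) = 1.80 kΩ × 0.0520/0.9480 = 98.7 Ω.
(Any R1, R2 with R2/(R1+R2) = 0.588 and R1‖R2 ≤ 98.7 Ω will meet the spec.)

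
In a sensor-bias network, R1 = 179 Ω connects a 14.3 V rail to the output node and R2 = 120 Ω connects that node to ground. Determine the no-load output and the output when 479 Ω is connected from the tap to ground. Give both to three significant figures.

Open-circuit: V = 14.3 × 120/(179 + 120) = 5.74 V.
With the load, R2 becomes R2‖R_L = 95.96 Ω, so V = 14.3 × 95.96/275.0 = 4.99 V.

Unloaded: 5.74 V; loaded: 4.99 V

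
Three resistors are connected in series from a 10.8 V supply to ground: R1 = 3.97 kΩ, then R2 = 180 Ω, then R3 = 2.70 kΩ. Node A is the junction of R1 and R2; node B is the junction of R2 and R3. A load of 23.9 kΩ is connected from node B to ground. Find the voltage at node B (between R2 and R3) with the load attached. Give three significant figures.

At node B, R3 is in parallel with the load: R3‖R_L = 2426 Ω.
Below node A the resistance is R2 + (R3‖R_L) = 2606 Ω, so V_A = 10.8 × 2606/6576 = 4.280 V.
Then V_B = V_A × (R3‖R_L)/(R2 + R3‖R_L) = 4.280 × 2426/2606 = 3.98 V.

V ≈ 3.98 V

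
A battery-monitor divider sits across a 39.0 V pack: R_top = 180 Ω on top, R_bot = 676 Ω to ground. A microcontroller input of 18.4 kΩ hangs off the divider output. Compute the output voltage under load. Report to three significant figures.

The load sits in parallel with R_bot: R_bot‖R_L = (676 × 18400) / (676 + 18400) = 652.0 Ω.
V_out = 39.0 × 652.0 / (180 + 652.0) = 39.0 × 652.0/832.0 = 30.6 V.

V_out ≈ 30.6 V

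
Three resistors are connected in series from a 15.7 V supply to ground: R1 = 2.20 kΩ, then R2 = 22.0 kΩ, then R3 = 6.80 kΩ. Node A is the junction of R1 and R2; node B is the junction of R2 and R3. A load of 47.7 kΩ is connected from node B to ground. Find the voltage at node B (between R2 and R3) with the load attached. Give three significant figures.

V ≈ 3.10 V

At node B, R3 is in parallel with the load: R3‖R_L = 5.952 kΩ.
Below node A the resistance is R2 + (R3‖R_L) = 27.95 kΩ, so V_A = 15.7 × 27.95/30.15 = 14.55 V.
Then V_B = V_A × (R3‖R_L)/(R2 + R3‖R_L) = 14.55 × 5.952/27.95 = 3.10 V.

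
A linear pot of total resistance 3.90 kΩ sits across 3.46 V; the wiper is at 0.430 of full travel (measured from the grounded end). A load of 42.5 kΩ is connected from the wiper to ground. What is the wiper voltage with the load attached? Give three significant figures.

V ≈ 1.46 V

The wiper splits the pot into (1−α)R = 2.223 kΩ above and αR = 1.677 kΩ below.
Lower section ‖ load = 1.613 kΩ.
V_wiper = 3.46 × 1.613/(2.223 + 1.613) = 1.46 V.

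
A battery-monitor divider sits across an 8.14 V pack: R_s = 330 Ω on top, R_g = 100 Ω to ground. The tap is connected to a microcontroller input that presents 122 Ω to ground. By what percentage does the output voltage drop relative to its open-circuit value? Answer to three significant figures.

38.6 %

The divider's output (Thévenin) resistance is R_s‖R_g = 76.74 Ω.
Fractional drop under load = R_th/(R_th + R_L) = 76.74 / (76.74 + 122) = 0.3861.
So the output falls by 38.6 %.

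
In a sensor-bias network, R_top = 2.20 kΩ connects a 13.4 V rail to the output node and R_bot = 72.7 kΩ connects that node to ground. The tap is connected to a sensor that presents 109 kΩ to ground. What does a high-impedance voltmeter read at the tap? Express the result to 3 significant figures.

V_out ≈ 12.8 V

The load sits in parallel with R_bot: R_bot‖R_L = (72.7 × 109) / (72.7 + 109) = 43.61 kΩ.
V_out = 13.4 × 43.61 / (2.20 + 43.61) = 13.4 × 43.61/45.81 = 12.8 V.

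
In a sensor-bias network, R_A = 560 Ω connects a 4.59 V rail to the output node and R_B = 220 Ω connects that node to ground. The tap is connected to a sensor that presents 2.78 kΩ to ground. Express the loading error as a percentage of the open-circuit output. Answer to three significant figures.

5.38 %

The divider's output (Thévenin) resistance is R_A‖R_B = 157.9 Ω.
Fractional drop under load = R_th/(R_th + R_L) = 157.9 / (157.9 + 2780) = 0.05376.
So the output falls by 5.38 %.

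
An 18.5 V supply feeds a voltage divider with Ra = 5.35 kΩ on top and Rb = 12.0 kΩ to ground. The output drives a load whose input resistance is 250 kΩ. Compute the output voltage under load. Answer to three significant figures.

V_out ≈ 12.6 V

The load sits in parallel with Rb: Rb‖R_L = (12.0 × 250) / (12.0 + 250) = 11.45 kΩ.
V_out = 18.5 × 11.45 / (5.35 + 11.45) = 18.5 × 11.45/16.80 = 12.6 V.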